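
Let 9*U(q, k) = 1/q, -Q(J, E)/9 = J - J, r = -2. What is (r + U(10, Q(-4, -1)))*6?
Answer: -179/15 ≈ -11.933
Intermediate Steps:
Q(J, E) = 0 (Q(J, E) = -9*(J - J) = -9*0 = 0)
U(q, k) = 1/(9*q)
(r + U(10, Q(-4, -1)))*6 = (-2 + (1/9)/10)*6 = (-2 + (1/9)*(1/10))*6 = (-2 + 1/90)*6 = -179/90*6 = -179/15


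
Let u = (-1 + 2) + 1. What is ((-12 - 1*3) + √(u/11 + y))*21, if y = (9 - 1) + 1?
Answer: -315 + 21*√1111/11 ≈ -251.37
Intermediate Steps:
y = 9 (y = 8 + 1 = 9)
u = 2 (u = 1 + 1 = 2)
((-12 - 1*3) + √(u/11 + y))*21 = ((-12 - 1*3) + √(2/11 + 9))*21 = ((-12 - 3) + √(2*(1/11) + 9))*21 = (-15 + √(2/11 + 9))*21 = (-15 + √(101/11))*21 = (-15 + √1111/11)*21 = -315 + 21*√1111/11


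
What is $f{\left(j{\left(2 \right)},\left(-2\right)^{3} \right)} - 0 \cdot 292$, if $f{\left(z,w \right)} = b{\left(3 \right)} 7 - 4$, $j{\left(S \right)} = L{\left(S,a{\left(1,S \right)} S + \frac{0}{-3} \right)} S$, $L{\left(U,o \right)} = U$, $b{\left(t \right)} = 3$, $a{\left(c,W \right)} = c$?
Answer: $17$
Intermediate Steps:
$j{\left(S \right)} = S^{2}$ ($j{\left(S \right)} = S S = S^{2}$)
$f{\left(z,w \right)} = 17$ ($f{\left(z,w \right)} = 3 \cdot 7 - 4 = 21 - 4 = 17$)
$f{\left(j{\left(2 \right)},\left(-2\right)^{3} \right)} - 0 \cdot 292 = 17 - 0 \cdot 292 = 17 - 0 = 17 + 0 = 17$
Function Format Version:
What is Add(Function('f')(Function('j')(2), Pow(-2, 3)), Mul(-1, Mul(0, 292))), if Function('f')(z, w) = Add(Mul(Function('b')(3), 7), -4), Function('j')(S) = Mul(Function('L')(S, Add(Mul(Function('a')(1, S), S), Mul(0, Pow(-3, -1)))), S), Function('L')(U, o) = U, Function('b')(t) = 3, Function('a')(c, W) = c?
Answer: 17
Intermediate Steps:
Function('j')(S) = Pow(S, 2) (Function('j')(S) = Mul(S, S) = Pow(S, 2))
Function('f')(z, w) = 17 (Function('f')(z, w) = Add(Mul(3, 7), -4) = Add(21, -4) = 17)
Add(Function('f')(Function('j')(2), Pow(-2, 3)), Mul(-1, Mul(0, 292))) = Add(17, Mul(-1, Mul(0, 292))) = Add(17, Mul(-1, 0)) = Add(17, 0) = 17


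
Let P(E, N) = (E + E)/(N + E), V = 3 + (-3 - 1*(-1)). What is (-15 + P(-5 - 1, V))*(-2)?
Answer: 126/5 ≈ 25.200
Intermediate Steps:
V = 1 (V = 3 + (-3 + 1) = 3 - 2 = 1)
P(E, N) = 2*E/(E + N) (P(E, N) = (2*E)/(E + N) = 2*E/(E + N))
(-15 + P(-5 - 1, V))*(-2) = (-15 + 2*(-5 - 1)/((-5 - 1) + 1))*(-2) = (-15 + 2*(-6)/(-6 + 1))*(-2) = (-15 + 2*(-6)/(-5))*(-2) = (-15 + 2*(-6)*(-⅕))*(-2) = (-15 + 12/5)*(-2) = -63/5*(-2) = 126/5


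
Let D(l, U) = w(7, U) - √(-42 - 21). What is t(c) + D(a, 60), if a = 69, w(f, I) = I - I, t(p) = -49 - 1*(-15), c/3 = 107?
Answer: -34 - 3*I*√7 ≈ -34.0 - 7.9373*I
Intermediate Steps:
c = 321 (c = 3*107 = 321)
t(p) = -34 (t(p) = -49 + 15 = -34)
w(f, I) = 0
D(l, U) = -3*I*√7 (D(l, U) = 0 - √(-42 - 21) = 0 - √(-63) = 0 - 3*I*√7 = -3*I*√7)
t(c) + D(a, 60) = -34 - 3*I*√7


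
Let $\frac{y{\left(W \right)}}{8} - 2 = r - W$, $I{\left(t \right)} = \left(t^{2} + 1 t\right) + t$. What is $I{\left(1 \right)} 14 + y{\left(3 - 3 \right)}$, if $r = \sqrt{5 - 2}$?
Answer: $58 + 8 \sqrt{3} \approx 71.856$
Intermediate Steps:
$I{\left(t \right)} = t^{2} + 2 t$ ($I{\left(t \right)} = \left(t^{2} + t\right) + t = \left(t + t^{2}\right) + t = t^{2} + 2 t$)
$r = \sqrt{3} \approx 1.732$
$y{\left(W \right)} = 16 - 8 W + 8 \sqrt{3}$ ($y{\left(W \right)} = 16 + 8 \left(\sqrt{3} - W\right) = 16 - \left(- 8 \sqrt{3} + 8 W\right) = 16 - 8 W + 8 \sqrt{3}$)
$I{\left(1 \right)} 14 + y{\left(3 - 3 \right)} = 1 \left(2 + 1\right) 14 + \left(16 - 8 \left(3 - 3\right) + 8 \sqrt{3}\right) = 1 \cdot 3 \cdot 14 + \left(16 - 8 \left(3 - 3\right) + 8 \sqrt{3}\right) = 3 \cdot 14 + \left(16 - 0 + 8 \sqrt{3}\right) = 42 + \left(16 + 0 + 8 \sqrt{3}\right) = 42 + \left(16 + 8 \sqrt{3}\right) = 58 + 8 \sqrt{3}$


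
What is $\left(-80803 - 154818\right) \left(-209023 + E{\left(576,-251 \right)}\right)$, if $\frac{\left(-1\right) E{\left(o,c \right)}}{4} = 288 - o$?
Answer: $48978772891$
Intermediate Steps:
$E{\left(o,c \right)} = -1152 + 4 o$ ($E{\left(o,c \right)} = - 4 \left(288 - o\right) = -1152 + 4 o$)
$\left(-80803 - 154818\right) \left(-209023 + E{\left(576,-251 \right)}\right) = \left(-80803 - 154818\right) \left(-209023 + \left(-1152 + 4 \cdot 576\right)\right) = - 235621 \left(-209023 + \left(-1152 + 2304\right)\right) = - 235621 \left(-209023 + 1152\right) = \left(-235621\right) \left(-207871\right) = 48978772891$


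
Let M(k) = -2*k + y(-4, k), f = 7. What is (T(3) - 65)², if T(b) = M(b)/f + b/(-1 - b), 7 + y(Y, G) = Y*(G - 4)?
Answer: 3523129/784 ≈ 4493.8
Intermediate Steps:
y(Y, G) = -7 + Y*(-4 + G) (y(Y, G) = -7 + Y*(G - 4) = -7 + Y*(-4 + G))
M(k) = 9 - 6*k (M(k) = -2*k + (-7 - 4*(-4) + k*(-4)) = -2*k + (-7 + 16 - 4*k) = -2*k + (9 - 4*k) = 9 - 6*k)
T(b) = 9/7 - 6*b/7 + b/(-1 - b) (T(b) = (9 - 6*b)/7 + b/(-1 - b) = (9 - 6*b)*(⅐) + b/(-1 - b) = (9/7 - 6*b/7) + b/(-1 - b) = 9/7 - 6*b/7 + b/(-1 - b))
(T(3) - 65)² = ((9 - 6*3² - 4*3)/(7*(1 + 3)) - 65)² = ((⅐)*(9 - 6*9 - 12)/4 - 65)² = ((⅐)*(¼)*(9 - 54 - 12) - 65)² = ((⅐)*(¼)*(-57) - 65)² = (-57/28 - 65)² = (-1877/28)² = 3523129/784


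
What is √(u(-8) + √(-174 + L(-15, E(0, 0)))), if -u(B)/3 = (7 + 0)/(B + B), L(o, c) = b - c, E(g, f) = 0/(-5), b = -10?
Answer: √(21 + 32*I*√46)/4 ≈ 2.7332 + 2.4815*I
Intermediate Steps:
E(g, f) = 0 (E(g, f) = 0*(-⅕) = 0)
L(o, c) = -10 - c
u(B) = -21/(2*B) (u(B) = -3*(7 + 0)/(B + B) = -21/(2*B))
√(u(-8) + √(-174 + L(-15, E(0, 0)))) = √(-21/2/(-8) + √(-174 + (-10 - 1*0))) = √(-21/2*(-⅛) + √(-174 + (-10 + 0))) = √(21/16 + √(-174 - 10)) = √(21/16 + √(-184)) = √(21/16 + 2*I*√46)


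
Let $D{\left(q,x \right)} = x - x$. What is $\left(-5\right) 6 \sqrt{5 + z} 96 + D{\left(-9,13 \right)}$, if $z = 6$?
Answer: $- 2880 \sqrt{11} \approx -9551.9$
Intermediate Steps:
$D{\left(q,x \right)} = 0$
$\left(-5\right) 6 \sqrt{5 + z} 96 + D{\left(-9,13 \right)} = \left(-5\right) 6 \sqrt{5 + 6} \cdot 96 + 0 = - 30 \sqrt{11} \cdot 96 + 0 = - 2880 \sqrt{11} + 0 = - 2880 \sqrt{11}$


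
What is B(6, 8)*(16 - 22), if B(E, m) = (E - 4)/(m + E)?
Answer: -6/7 ≈ -0.85714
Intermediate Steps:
B(E, m) = (-4 + E)/(E + m)
B(6, 8)*(16 - 22) = ((-4 + 6)/(6 + 8))*(16 - 22) = (2/14)*(-6) = ((1/14)*2)*(-6) = (1/7)*(-6) = -6/7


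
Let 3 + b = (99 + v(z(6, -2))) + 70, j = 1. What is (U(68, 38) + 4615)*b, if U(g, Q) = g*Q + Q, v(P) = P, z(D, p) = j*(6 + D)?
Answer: 1288186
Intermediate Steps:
z(D, p) = 6 + D (z(D, p) = 1*(6 + D) = 6 + D)
U(g, Q) = Q + Q*g (U(g, Q) = Q*g + Q = Q + Q*g)
b = 178 (b = -3 + ((99 + (6 + 6)) + 70) = -3 + ((99 + 12) + 70) = -3 + (111 + 70) = -3 + 181 = 178)
(U(68, 38) + 4615)*b = (38*(1 + 68) + 4615)*178 = (38*69 + 4615)*178 = (2622 + 4615)*178 = 7237*178 = 1288186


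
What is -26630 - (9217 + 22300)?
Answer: -58147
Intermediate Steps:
-26630 - (9217 + 22300) = -26630 - 1*31517 = -26630 - 31517 = -58147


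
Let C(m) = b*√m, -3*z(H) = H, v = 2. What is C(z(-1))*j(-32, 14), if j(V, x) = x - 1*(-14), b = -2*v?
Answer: -112*√3/3 ≈ -64.663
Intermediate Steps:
z(H) = -H/3
b = -4 (b = -2*2 = -4)
j(V, x) = 14 + x (j(V, x) = x + 14 = 14 + x)
C(m) = -4*√m
C(z(-1))*j(-32, 14) = (-4*√3/3)*(14 + 14) = -4*√3/3*28 = -112*√3/3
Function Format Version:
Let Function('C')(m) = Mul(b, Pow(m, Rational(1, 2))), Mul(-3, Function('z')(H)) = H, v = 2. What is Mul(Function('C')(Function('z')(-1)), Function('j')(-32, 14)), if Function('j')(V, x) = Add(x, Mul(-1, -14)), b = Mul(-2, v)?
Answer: Mul(Rational(-112, 3), Pow(3, Rational(1, 2))) ≈ -64.663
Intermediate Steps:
Function('z')(H) = Mul(Rational(-1, 3), H)
b = -4 (b = Mul(-2, 2) = -4)
Function('j')(V, x) = Add(14, x) (Function('j')(V, x) = Add(x, 14) = Add(14, x))
Function('C')(m) = Mul(-4, Pow(m, Rational(1, 2)))
Mul(Function('C')(Function('z')(-1)), Function('j')(-32, 14)) = Mul(Mul(-4, Pow(Mul(Rational(-1, 3), -1), Rational(1, 2))), Add(14, 14)) = Mul(Mul(-4, Pow(Rational(1, 3), Rational(1, 2))), 28) = Mul(Mul(-4, Mul(Rational(1, 3), Pow(3, Rational(1, 2)))), 28) = Mul(Mul(Rational(-4, 3), Pow(3, Rational(1, 2))), 28) = Mul(Rational(-112, 3), Pow(3, Rational(1, 2)))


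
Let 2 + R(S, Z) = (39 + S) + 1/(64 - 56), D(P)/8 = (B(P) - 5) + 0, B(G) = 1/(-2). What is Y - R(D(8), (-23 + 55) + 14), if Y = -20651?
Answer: -165153/8 ≈ -20644.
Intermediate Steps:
B(G) = -1/2
D(P) = -44 (D(P) = 8*((-1/2 - 5) + 0) = 8*(-11/2 + 0) = 8*(-11/2) = -44)
R(S, Z) = 297/8 + S (R(S, Z) = -2 + ((39 + S) + 1/(64 - 56)) = -2 + ((39 + S) + 1/8) = -2 + (313/8 + S) = 297/8 + S)
Y - R(D(8), (-23 + 55) + 14) = -20651 - (297/8 - 44) = -20651 - 1*(-55/8) = -20651 + 55/8 = -165153/8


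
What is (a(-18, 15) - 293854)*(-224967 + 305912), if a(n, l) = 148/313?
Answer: -7445009785530/313 ≈ -2.3786e+10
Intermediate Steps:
a(n, l) = 148/313 (a(n, l) = 148*(1/313) = 148/313)
(a(-18, 15) - 293854)*(-224967 + 305912) = (148/313 - 293854)*(-224967 + 305912) = -91976154/313*80945 = -7445009785530/313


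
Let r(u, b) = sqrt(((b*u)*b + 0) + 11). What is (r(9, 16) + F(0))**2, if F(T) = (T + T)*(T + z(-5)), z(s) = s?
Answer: 2315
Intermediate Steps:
r(u, b) = sqrt(11 + u*b**2) (r(u, b) = sqrt((u*b**2 + 0) + 11) = sqrt(u*b**2 + 11) = sqrt(11 + u*b**2))
F(T) = 2*T*(-5 + T) (F(T) = (T + T)*(T - 5) = (2*T)*(-5 + T) = 2*T*(-5 + T))
(r(9, 16) + F(0))**2 = (sqrt(11 + 9*16**2) + 2*0*(-5 + 0))**2 = (sqrt(11 + 9*256) + 2*0*(-5))**2 = (sqrt(11 + 2304) + 0)**2 = (sqrt(2315) + 0)**2 = (sqrt(2315))**2 = 2315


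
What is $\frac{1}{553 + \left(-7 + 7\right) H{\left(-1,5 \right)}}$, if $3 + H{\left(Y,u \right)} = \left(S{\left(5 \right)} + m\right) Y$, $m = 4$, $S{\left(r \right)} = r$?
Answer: $\frac{1}{553} \approx 0.0018083$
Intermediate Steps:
$H{\left(Y,u \right)} = -3 + 9 Y$ ($H{\left(Y,u \right)} = -3 + \left(5 + 4\right) Y = -3 + 9 Y$)
$\frac{1}{553 + \left(-7 + 7\right) H{\left(-1,5 \right)}} = \frac{1}{553 + \left(-7 + 7\right) \left(-3 + 9 \left(-1\right)\right)} = \frac{1}{553 + 0 \left(-3 - 9\right)} = \frac{1}{553 + 0 \left(-12\right)} = \frac{1}{553 + 0} = \frac{1}{553}$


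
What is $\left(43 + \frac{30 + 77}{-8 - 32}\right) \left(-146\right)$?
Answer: $- \frac{117749}{20} \approx -5887.5$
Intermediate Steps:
$\left(43 + \frac{30 + 77}{-8 - 32}\right) \left(-146\right) = \left(43 + \frac{107}{-40}\right) \left(-146\right) = \left(43 + 107 \left(- \frac{1}{40}\right)\right) \left(-146\right) = \left(43 - \frac{107}{40}\right) \left(-146\right) = \frac{1613}{40} \left(-146\right) = - \frac{117749}{20}$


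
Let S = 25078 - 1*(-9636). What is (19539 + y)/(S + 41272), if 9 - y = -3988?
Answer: 11768/37993 ≈ 0.30974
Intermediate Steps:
y = 3997 (y = 9 - 1*(-3988) = 9 + 3988 = 3997)
S = 34714 (S = 25078 + 9636 = 34714)
(19539 + y)/(S + 41272) = (19539 + 3997)/(34714 + 41272) = 23536/75986 = 23536*(1/75986) = 11768/37993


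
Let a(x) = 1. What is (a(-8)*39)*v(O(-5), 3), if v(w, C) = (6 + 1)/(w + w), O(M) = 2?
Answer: 273/4 ≈ 68.250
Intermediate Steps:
v(w, C) = 7/(2*w) (v(w, C) = 7/((2*w)) = 7*(1/(2*w)) = 7/(2*w))
(a(-8)*39)*v(O(-5), 3) = (1*39)*((7/2)/2) = 39*((7/2)*(1/2)) = 39*(7/4) = 273/4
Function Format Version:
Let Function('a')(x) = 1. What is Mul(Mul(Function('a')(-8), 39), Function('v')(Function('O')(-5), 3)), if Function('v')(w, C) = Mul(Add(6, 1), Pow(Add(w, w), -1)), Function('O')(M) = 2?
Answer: Rational(273, 4) ≈ 68.250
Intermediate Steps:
Function('v')(w, C) = Mul(Rational(7, 2), Pow(w, -1)) (Function('v')(w, C) = Mul(7, Pow(Mul(2, w), -1)) = Mul(7, Mul(Rational(1, 2), Pow(w, -1))) = Mul(Rational(7, 2), Pow(w, -1)))
Mul(Mul(Function('a')(-8), 39), Function('v')(Function('O')(-5), 3)) = Mul(Mul(1, 39), Mul(Rational(7, 2), Pow(2, -1))) = Mul(39, Mul(Rational(7, 2), Rational(1, 2))) = Mul(39, Rational(7, 4)) = Rational(273, 4)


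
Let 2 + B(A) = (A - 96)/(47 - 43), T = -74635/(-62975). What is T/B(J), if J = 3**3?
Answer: -5428/88165 ≈ -0.061566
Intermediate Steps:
T = 1357/1145 (T = -74635*(-1/62975) = 1357/1145 ≈ 1.1852)
J = 27
B(A) = -26 + A/4 (B(A) = -2 + (A - 96)/(47 - 43) = -2 + (-96 + A)/4 = -2 + (-96 + A)*(1/4) = -2 + (-24 + A/4) = -26 + A/4)
T/B(J) = 1357/(1145*(-26 + (1/4)*27)) = 1357/(1145*(-26 + 27/4)) = 1357/(1145*(-77/4)) = (1357/1145)*(-4/77) = -5428/88165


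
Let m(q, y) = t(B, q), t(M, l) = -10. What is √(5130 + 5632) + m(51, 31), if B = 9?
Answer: -10 + √10762 ≈ 93.740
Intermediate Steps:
m(q, y) = -10
√(5130 + 5632) + m(51, 31) = √(5130 + 5632) - 10 = √10762 - 10 = -10 + √10762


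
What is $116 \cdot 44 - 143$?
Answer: $4961$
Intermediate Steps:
$116 \cdot 44 - 143 = 5104 - 143 = 4961$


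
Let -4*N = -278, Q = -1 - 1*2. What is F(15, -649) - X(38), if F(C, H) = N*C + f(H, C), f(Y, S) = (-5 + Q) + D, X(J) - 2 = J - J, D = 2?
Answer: 2069/2 ≈ 1034.5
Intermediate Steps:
Q = -3 (Q = -1 - 2 = -3)
N = 139/2 (N = -1/4*(-278) = 139/2 ≈ 69.500)
X(J) = 2 (X(J) = 2 + (J - J) = 2 + 0 = 2)
f(Y, S) = -6 (f(Y, S) = (-5 - 3) + 2 = -8 + 2 = -6)
F(C, H) = -6 + 139*C/2 (F(C, H) = 139*C/2 - 6 = -6 + 139*C/2)
F(15, -649) - X(38) = (-6 + (139/2)*15) - 1*2 = (-6 + 2085/2) - 2 = 2073/2 - 2 = 2069/2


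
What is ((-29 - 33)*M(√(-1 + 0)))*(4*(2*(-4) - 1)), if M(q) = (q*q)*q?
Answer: -2232*I ≈ -2232.0*I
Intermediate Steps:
M(q) = q³ (M(q) = q²*q = q³)
((-29 - 33)*M(√(-1 + 0)))*(4*(2*(-4) - 1)) = ((-29 - 33)*(√(-1 + 0))³)*(4*(2*(-4) - 1)) = (-62*(-I))*(4*(-8 - 1)) = (-62*(-I))*(4*(-9)) = -(-62)*I*(-36) = (62*I)*(-36) = -2232*I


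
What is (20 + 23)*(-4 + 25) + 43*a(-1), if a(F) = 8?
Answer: 1247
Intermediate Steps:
(20 + 23)*(-4 + 25) + 43*a(-1) = (20 + 23)*(-4 + 25) + 43*8 = 43*21 + 344 = 903 + 344 = 1247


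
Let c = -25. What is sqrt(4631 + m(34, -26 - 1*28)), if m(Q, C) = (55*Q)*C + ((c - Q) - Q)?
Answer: I*sqrt(96442) ≈ 310.55*I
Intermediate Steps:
m(Q, C) = -25 - 2*Q + 55*C*Q (m(Q, C) = (55*Q)*C + ((-25 - Q) - Q) = 55*C*Q + (-25 - 2*Q) = -25 - 2*Q + 55*C*Q)
sqrt(4631 + m(34, -26 - 1*28)) = sqrt(4631 + (-25 - 2*34 + 55*(-26 - 1*28)*34)) = sqrt(4631 + (-25 - 68 + 55*(-26 - 28)*34)) = sqrt(4631 + (-25 - 68 + 55*(-54)*34)) = sqrt(4631 + (-25 - 68 - 100980)) = sqrt(4631 - 101073) = sqrt(-96442) = I*sqrt(96442)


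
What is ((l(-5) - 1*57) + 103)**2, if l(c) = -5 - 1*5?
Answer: 1296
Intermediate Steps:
l(c) = -10 (l(c) = -5 - 5 = -10)
((l(-5) - 1*57) + 103)**2 = ((-10 - 1*57) + 103)**2 = ((-10 - 57) + 103)**2 = (-67 + 103)**2 = 36**2 = 1296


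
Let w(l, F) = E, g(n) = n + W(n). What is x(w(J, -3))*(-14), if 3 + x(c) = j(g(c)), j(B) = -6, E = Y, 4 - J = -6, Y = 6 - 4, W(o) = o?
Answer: 126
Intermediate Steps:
Y = 2
g(n) = 2*n (g(n) = n + n = 2*n)
J = 10 (J = 4 - 1*(-6) = 4 + 6 = 10)
E = 2
w(l, F) = 2
x(c) = -9 (x(c) = -3 - 6 = -9)
x(w(J, -3))*(-14) = -9*(-14) = 126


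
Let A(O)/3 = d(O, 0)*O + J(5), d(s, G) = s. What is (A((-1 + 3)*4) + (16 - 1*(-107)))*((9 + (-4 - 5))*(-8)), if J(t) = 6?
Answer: 0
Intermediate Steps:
A(O) = 18 + 3*O² (A(O) = 3*(O*O + 6) = 3*(O² + 6) = 3*(6 + O²) = 18 + 3*O²)
(A((-1 + 3)*4) + (16 - 1*(-107)))*((9 + (-4 - 5))*(-8)) = ((18 + 3*((-1 + 3)*4)²) + (16 - 1*(-107)))*((9 + (-4 - 5))*(-8)) = ((18 + 3*(2*4)²) + (16 + 107))*((9 - 9)*(-8)) = ((18 + 3*8²) + 123)*(0*(-8)) = ((18 + 3*64) + 123)*0 = ((18 + 192) + 123)*0 = (210 + 123)*0 = 333*0 = 0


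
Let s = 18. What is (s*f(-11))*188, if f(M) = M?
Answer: -37224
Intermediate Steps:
(s*f(-11))*188 = (18*(-11))*188 = -198*188 = -37224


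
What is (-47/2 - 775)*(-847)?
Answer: 1352659/2 ≈ 6.7633e+5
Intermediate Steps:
(-47/2 - 775)*(-847) = -1597/2*(-847) = 1352659/2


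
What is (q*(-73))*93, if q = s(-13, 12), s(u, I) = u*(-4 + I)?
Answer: 706056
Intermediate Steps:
q = -104 (q = -13*(-4 + 12) = -13*8 = -104)
(q*(-73))*93 = -104*(-73)*93 = 7592*93 = 706056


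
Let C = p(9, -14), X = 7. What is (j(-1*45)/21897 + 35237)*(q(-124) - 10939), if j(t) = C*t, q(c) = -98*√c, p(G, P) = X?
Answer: -937817819254/2433 - 16803390856*I*√31/2433 ≈ -3.8546e+8 - 3.8454e+7*I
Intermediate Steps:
p(G, P) = 7
C = 7
j(t) = 7*t
(j(-1*45)/21897 + 35237)*(q(-124) - 10939) = ((7*(-1*45))/21897 + 35237)*(-196*I*√31 - 10939) = ((7*(-45))*(1/21897) + 35237)*(-196*I*√31 - 10939) = (-315*1/21897 + 35237)*(-196*I*√31 - 10939) = (-35/2433 + 35237)*(-10939 - 196*I*√31) = 85731586*(-10939 - 196*I*√31)/2433 = -937817819254/2433 - 16803390856*I*√31/2433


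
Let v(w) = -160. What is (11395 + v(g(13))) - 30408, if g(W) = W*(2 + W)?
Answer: -19173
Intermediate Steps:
(11395 + v(g(13))) - 30408 = (11395 - 160) - 30408 = 11235 - 30408 = -19173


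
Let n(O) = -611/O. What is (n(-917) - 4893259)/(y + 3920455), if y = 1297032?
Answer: -4487117892/4784435579 ≈ -0.93786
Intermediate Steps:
(n(-917) - 4893259)/(y + 3920455) = (-611/(-917) - 4893259)/(1297032 + 3920455) = (-611*(-1/917) - 4893259)/5217487 = (611/917 - 4893259)*(1/5217487) = -4487117892/917*1/5217487 = -4487117892/4784435579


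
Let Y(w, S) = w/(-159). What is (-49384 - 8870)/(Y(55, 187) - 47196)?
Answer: 9262386/7504219 ≈ 1.2343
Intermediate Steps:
Y(w, S) = -w/159 (Y(w, S) = w*(-1/159) = -w/159)
(-49384 - 8870)/(Y(55, 187) - 47196) = (-49384 - 8870)/(-1/159*55 - 47196) = -58254/(-55/159 - 47196) = -58254/(-7504219/159) = -58254*(-159/7504219) = 9262386/7504219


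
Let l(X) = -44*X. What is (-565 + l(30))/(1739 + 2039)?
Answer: -1885/3778 ≈ -0.49894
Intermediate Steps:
(-565 + l(30))/(1739 + 2039) = (-565 - 44*30)/(1739 + 2039) = (-565 - 1320)/3778 = -1885*1/3778 = -1885/3778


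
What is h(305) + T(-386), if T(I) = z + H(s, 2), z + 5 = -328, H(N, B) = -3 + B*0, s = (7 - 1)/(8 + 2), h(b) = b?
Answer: -31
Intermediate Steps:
s = 3/5 (s = 6/10 = 6*(1/10) = 3/5 ≈ 0.60000)
H(N, B) = -3 (H(N, B) = -3 + 0 = -3)
z = -333 (z = -5 - 328 = -333)
T(I) = -336 (T(I) = -333 - 3 = -336)
h(305) + T(-386) = 305 - 336 = -31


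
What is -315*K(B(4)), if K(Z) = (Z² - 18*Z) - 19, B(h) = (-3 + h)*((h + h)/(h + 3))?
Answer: 84375/7 ≈ 12054.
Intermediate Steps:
B(h) = 2*h*(-3 + h)/(3 + h) (B(h) = (-3 + h)*((2*h)/(3 + h)) = (-3 + h)*(2*h/(3 + h)) = 2*h*(-3 + h)/(3 + h))
K(Z) = -19 + Z² - 18*Z
-315*K(B(4)) = -315*(-19 + (2*4*(-3 + 4)/(3 + 4))² - 36*4*(-3 + 4)/(3 + 4)) = -315*(-19 + (2*4*1/7)² - 36*4/7) = -315*(-19 + (2*4*(⅐)*1)² - 36*4/7) = -315*(-19 + (8/7)² - 18*8/7) = -315*(-19 + 64/49 - 144/7) = -315*(-1875/49) = 84375/7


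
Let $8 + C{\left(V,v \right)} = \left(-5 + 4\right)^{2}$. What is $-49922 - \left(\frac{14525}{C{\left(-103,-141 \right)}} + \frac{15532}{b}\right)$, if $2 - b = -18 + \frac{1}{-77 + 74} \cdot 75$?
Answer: $- \frac{2168647}{45} \approx -48192.0$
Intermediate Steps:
$C{\left(V,v \right)} = -7$ ($C{\left(V,v \right)} = -8 + \left(-5 + 4\right)^{2} = -8 + \left(-1\right)^{2} = -8 + 1 = -7$)
$b = 45$ ($b = 2 - \left(-18 + \frac{1}{-77 + 74} \cdot 75\right) = 2 - \left(-18 + \frac{1}{-3} \cdot 75\right) = 2 - \left(-18 - 25\right) = 2 - -43 = 2 + 43 = 45$)
$-49922 - \left(\frac{14525}{C{\left(-103,-141 \right)}} + \frac{15532}{b}\right) = -49922 - \left(-2075 + \frac{15532}{45}\right) = -49922 - - \frac{77843}{45} = -49922 + \left(- \frac{15532}{45} + 2075\right) = -49922 + \frac{77843}{45} = - \frac{2168647}{45}$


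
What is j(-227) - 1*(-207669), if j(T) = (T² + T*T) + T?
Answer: 310500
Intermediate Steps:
j(T) = T + 2*T² (j(T) = (T² + T²) + T = 2*T² + T = T + 2*T²)
j(-227) - 1*(-207669) = -227*(1 + 2*(-227)) - 1*(-207669) = -227*(1 - 454) + 207669 = -227*(-453) + 207669 = 102831 + 207669 = 310500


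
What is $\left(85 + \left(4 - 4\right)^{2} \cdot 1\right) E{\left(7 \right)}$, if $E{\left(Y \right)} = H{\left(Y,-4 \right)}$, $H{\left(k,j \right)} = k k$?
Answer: $4165$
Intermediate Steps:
$H{\left(k,j \right)} = k^{2}$
$E{\left(Y \right)} = Y^{2}$
$\left(85 + \left(4 - 4\right)^{2} \cdot 1\right) E{\left(7 \right)} = \left(85 + \left(4 - 4\right)^{2} \cdot 1\right) 7^{2} = \left(85 + 0^{2} \cdot 1\right) 49 = \left(85 + 0 \cdot 1\right) 49 = \left(85 + 0\right) 49 = 85 \cdot 49 = 4165$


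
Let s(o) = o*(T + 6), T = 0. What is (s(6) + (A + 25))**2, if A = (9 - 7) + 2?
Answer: 4225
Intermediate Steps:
s(o) = 6*o (s(o) = o*(0 + 6) = o*6 = 6*o)
A = 4 (A = 2 + 2 = 4)
(s(6) + (A + 25))**2 = (6*6 + (4 + 25))**2 = (36 + 29)**2 = 65**2 = 4225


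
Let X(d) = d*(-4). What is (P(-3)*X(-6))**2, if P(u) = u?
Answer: 5184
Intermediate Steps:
X(d) = -4*d
(P(-3)*X(-6))**2 = (-(-12)*(-6))**2 = (-3*24)**2 = (-72)**2 = 5184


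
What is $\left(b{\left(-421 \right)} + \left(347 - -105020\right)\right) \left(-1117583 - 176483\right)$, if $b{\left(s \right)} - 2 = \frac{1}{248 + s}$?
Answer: $- \frac{23589316887176}{173} \approx -1.3635 \cdot 10^{11}$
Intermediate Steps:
$b{\left(s \right)} = 2 + \frac{1}{248 + s}$
$\left(b{\left(-421 \right)} + \left(347 - -105020\right)\right) \left(-1117583 - 176483\right) = \left(\frac{497 + 2 \left(-421\right)}{248 - 421} + \left(347 - -105020\right)\right) \left(-1117583 - 176483\right) = \left(\frac{497 - 842}{-173} + \left(347 + 105020\right)\right) \left(-1294066\right) = \left(\left(- \frac{1}{173}\right) \left(-345\right) + 105367\right) \left(-1294066\right) = \left(\frac{345}{173} + 105367\right) \left(-1294066\right) = \frac{18228836}{173} \left(-1294066\right) = - \frac{23589316887176}{173}$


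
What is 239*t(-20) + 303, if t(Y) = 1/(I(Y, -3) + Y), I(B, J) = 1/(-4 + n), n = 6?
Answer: 11339/39 ≈ 290.74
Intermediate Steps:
I(B, J) = 1/2 (I(B, J) = 1/(-4 + 6) = 1/2)
t(Y) = 1/(1/2 + Y)
239*t(-20) + 303 = 239*(2/(1 + 2*(-20))) + 303 = 239*(2/(1 - 40)) + 303 = 239*(2/(-39)) + 303 = 239*(2*(-1/39)) + 303 = 239*(-2/39) + 303 = -478/39 + 303 = 11339/39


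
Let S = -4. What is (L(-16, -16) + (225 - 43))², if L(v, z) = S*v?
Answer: 60516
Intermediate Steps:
L(v, z) = -4*v
(L(-16, -16) + (225 - 43))² = (-4*(-16) + (225 - 43))² = (64 + 182)² = 246² = 60516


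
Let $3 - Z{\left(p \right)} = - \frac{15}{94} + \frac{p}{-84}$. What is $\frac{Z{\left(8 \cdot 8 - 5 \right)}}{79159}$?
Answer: $\frac{15247}{312519732} \approx 4.8787 \cdot 10^{-5}$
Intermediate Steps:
$Z{\left(p \right)} = \frac{297}{94} + \frac{p}{84}$ ($Z{\left(p \right)} = 3 - \left(- \frac{15}{94} + \frac{p}{-84}\right) = 3 - \left(\left(-15\right) \frac{1}{94} + p \left(- \frac{1}{84}\right)\right) = 3 - \left(- \frac{15}{94} - \frac{p}{84}\right) = 3 + \left(\frac{15}{94} + \frac{p}{84}\right) = \frac{297}{94} + \frac{p}{84}$)
$\frac{Z{\left(8 \cdot 8 - 5 \right)}}{79159} = \frac{\frac{297}{94} + \frac{8 \cdot 8 - 5}{84}}{79159} = \left(\frac{297}{94} + \frac{64 - 5}{84}\right) \frac{1}{79159} = \left(\frac{297}{94} + \frac{1}{84} \cdot 59\right) \frac{1}{79159} = \left(\frac{297}{94} + \frac{59}{84}\right) \frac{1}{79159} = \frac{15247}{3948} \cdot \frac{1}{79159} = \frac{15247}{312519732}$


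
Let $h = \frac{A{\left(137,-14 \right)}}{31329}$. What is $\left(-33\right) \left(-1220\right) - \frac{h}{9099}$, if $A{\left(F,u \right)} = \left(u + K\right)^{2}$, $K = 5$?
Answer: $\frac{141686655659}{3519291} \approx 40260.0$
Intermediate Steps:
$A{\left(F,u \right)} = \left(5 + u\right)^{2}$ ($A{\left(F,u \right)} = \left(u + 5\right)^{2} = \left(5 + u\right)^{2}$)
$h = \frac{9}{3481}$ ($h = \frac{\left(5 - 14\right)^{2}}{31329} = \left(-9\right)^{2} \cdot \frac{1}{31329} = 81 \cdot \frac{1}{31329} = \frac{9}{3481} \approx 0.0025855$)
$\left(-33\right) \left(-1220\right) - \frac{h}{9099} = \left(-33\right) \left(-1220\right) - \frac{9}{3481 \cdot 9099} = 40260 - \frac{9}{3481} \cdot \frac{1}{9099} = 40260 - \frac{1}{3519291} = \frac{141686655659}{3519291}$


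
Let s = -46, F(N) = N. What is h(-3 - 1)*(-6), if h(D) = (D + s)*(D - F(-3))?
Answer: -300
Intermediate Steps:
h(D) = (-46 + D)*(3 + D) (h(D) = (D - 46)*(D - 1*(-3)) = (-46 + D)*(D + 3) = (-46 + D)*(3 + D))
h(-3 - 1)*(-6) = (-138 + (-3 - 1)**2 - 43*(-3 - 1))*(-6) = (-138 + (-4)**2 - 43*(-4))*(-6) = (-138 + 16 + 172)*(-6) = 50*(-6) = -300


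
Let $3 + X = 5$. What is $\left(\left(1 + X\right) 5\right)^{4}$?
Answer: $50625$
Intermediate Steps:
$X = 2$ ($X = -3 + 5 = 2$)
$\left(\left(1 + X\right) 5\right)^{4} = \left(\left(1 + 2\right) 5\right)^{4} = \left(3 \cdot 5\right)^{4} = 15^{4} = 50625$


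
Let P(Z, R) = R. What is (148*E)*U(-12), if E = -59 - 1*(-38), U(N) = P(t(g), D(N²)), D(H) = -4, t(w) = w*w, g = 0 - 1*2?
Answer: 12432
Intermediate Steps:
g = -2 (g = 0 - 2 = -2)
t(w) = w²
U(N) = -4
E = -21 (E = -59 + 38 = -21)
(148*E)*U(-12) = (148*(-21))*(-4) = -3108*(-4) = 12432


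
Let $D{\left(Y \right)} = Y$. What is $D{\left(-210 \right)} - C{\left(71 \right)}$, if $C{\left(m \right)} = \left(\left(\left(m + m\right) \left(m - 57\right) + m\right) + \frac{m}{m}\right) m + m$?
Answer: $-146541$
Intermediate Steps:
$C{\left(m \right)} = m + m \left(1 + m + 2 m \left(-57 + m\right)\right)$ ($C{\left(m \right)} = \left(\left(2 m \left(-57 + m\right) + m\right) + 1\right) m + m = \left(\left(m + 2 m \left(-57 + m\right)\right) + 1\right) m + m = \left(1 + m + 2 m \left(-57 + m\right)\right) m + m = m \left(1 + m + 2 m \left(-57 + m\right)\right) + m = m + m \left(1 + m + 2 m \left(-57 + m\right)\right)$)
$D{\left(-210 \right)} - C{\left(71 \right)} = -210 - 71 \left(2 - 8023 + 2 \cdot 71^{2}\right) = -210 - 71 \left(2 - 8023 + 2 \cdot 5041\right) = -210 - 71 \left(2 - 8023 + 10082\right) = -210 - 71 \cdot 2061 = -210 - 146331 = -146541$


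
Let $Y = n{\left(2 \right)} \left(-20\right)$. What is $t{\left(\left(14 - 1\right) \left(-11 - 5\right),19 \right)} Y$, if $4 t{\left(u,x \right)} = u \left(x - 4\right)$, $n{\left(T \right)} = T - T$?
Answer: $0$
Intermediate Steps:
$n{\left(T \right)} = 0$
$Y = 0$ ($Y = 0 \left(-20\right) = 0$)
$t{\left(u,x \right)} = \frac{u \left(-4 + x\right)}{4}$ ($t{\left(u,x \right)} = \frac{u \left(x - 4\right)}{4} = \frac{u \left(-4 + x\right)}{4}$)
$t{\left(\left(14 - 1\right) \left(-11 - 5\right),19 \right)} Y = \frac{\left(14 - 1\right) \left(-11 - 5\right) \left(-4 + 19\right)}{4} \cdot 0 = \frac{1}{4} \cdot 13 \left(-16\right) 15 \cdot 0 = \frac{1}{4} \left(-208\right) 15 \cdot 0 = \left(-780\right) 0 = 0$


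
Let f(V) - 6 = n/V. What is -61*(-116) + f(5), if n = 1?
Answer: 35411/5 ≈ 7082.2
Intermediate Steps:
f(V) = 6 + 1/V
-61*(-116) + f(5) = -61*(-116) + (6 + 1/5) = 7076 + (6 + ⅕) = 7076 + 31/5 = 35411/5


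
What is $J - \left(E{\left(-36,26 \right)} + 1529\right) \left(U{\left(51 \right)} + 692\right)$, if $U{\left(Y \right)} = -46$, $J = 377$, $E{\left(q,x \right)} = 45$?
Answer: $-1016427$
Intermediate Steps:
$J - \left(E{\left(-36,26 \right)} + 1529\right) \left(U{\left(51 \right)} + 692\right) = 377 - \left(45 + 1529\right) \left(-46 + 692\right) = 377 - 1574 \cdot 646 = 377 - 1016804 = -1016427$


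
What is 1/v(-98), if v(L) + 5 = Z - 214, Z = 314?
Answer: 1/95 ≈ 0.010526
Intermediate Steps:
v(L) = 95 (v(L) = -5 + (314 - 214) = -5 + 100 = 95)
1/v(-98) = 1/95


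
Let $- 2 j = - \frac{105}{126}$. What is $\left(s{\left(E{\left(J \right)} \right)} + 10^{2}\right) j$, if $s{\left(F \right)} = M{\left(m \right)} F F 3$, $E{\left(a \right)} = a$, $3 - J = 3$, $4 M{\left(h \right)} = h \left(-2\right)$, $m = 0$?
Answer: $\frac{125}{3} \approx 41.667$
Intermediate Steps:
$M{\left(h \right)} = - \frac{h}{2}$ ($M{\left(h \right)} = \frac{h \left(-2\right)}{4} = \frac{\left(-2\right) h}{4} = - \frac{h}{2}$)
$J = 0$ ($J = 3 - 3 = 0$)
$j = \frac{5}{12}$ ($j = - \frac{\left(-105\right) \frac{1}{126}}{2} = \left(- \frac{1}{2}\right) \left(- \frac{5}{6}\right) = \frac{5}{12} \approx 0.41667$)
$s{\left(F \right)} = 0$ ($s{\left(F \right)} = \left(- \frac{1}{2}\right) 0 F F 3 = 0 F^{2} \cdot 3 = 0 \cdot 3 F^{2} = 0$)
$\left(s{\left(E{\left(J \right)} \right)} + 10^{2}\right) j = \left(0 + 10^{2}\right) \frac{5}{12} = \left(0 + 100\right) \frac{5}{12} = 100 \cdot \frac{5}{12} = \frac{125}{3}$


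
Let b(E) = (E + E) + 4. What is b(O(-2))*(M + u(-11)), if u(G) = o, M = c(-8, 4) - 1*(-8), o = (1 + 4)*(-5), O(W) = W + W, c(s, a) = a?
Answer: 52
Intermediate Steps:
O(W) = 2*W
b(E) = 4 + 2*E (b(E) = 2*E + 4 = 4 + 2*E)
o = -25 (o = 5*(-5) = -25)
M = 12 (M = 4 - 1*(-8) = 4 + 8 = 12)
u(G) = -25
b(O(-2))*(M + u(-11)) = (4 + 2*(2*(-2)))*(12 - 25) = (4 + 2*(-4))*(-13) = (4 - 8)*(-13) = -4*(-13) = 52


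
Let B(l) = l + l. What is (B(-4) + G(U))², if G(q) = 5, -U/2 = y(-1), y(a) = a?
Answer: 9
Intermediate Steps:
U = 2 (U = -2*(-1) = 2)
B(l) = 2*l
(B(-4) + G(U))² = (2*(-4) + 5)² = (-8 + 5)² = (-3)² = 9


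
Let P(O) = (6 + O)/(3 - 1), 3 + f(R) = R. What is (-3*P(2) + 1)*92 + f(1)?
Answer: -1014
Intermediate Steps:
f(R) = -3 + R
P(O) = 3 + O/2 (P(O) = (6 + O)/2 = (6 + O)*(½) = 3 + O/2)
(-3*P(2) + 1)*92 + f(1) = (-3*(3 + (½)*2) + 1)*92 + (-3 + 1) = (-3*(3 + 1) + 1)*92 - 2 = (-3*4 + 1)*92 - 2 = (-12 + 1)*92 - 2 = -11*92 - 2 = -1012 - 2 = -1014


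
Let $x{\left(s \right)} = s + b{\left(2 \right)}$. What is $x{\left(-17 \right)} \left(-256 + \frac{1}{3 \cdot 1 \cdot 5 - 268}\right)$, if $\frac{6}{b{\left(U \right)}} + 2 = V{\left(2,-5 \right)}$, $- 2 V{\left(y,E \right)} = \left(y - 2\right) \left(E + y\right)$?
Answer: $\frac{1295380}{253} \approx 5120.1$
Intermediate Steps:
$V{\left(y,E \right)} = - \frac{\left(-2 + y\right) \left(E + y\right)}{2}$ ($V{\left(y,E \right)} = - \frac{\left(y - 2\right) \left(E + y\right)}{2} = - \frac{\left(-2 + y\right) \left(E + y\right)}{2}$)
$b{\left(U \right)} = -3$ ($b{\left(U \right)} = \frac{6}{-2 - \left(3 - 5 + 2\right)} = \frac{6}{-2 + \left(-5 + 2 - 2 + 5\right)} = \frac{6}{-2 + 0} = \frac{6}{-2} = 6 \left(- \frac{1}{2}\right) = -3$)
$x{\left(s \right)} = -3 + s$ ($x{\left(s \right)} = s - 3 = -3 + s$)
$x{\left(-17 \right)} \left(-256 + \frac{1}{3 \cdot 1 \cdot 5 - 268}\right) = \left(-3 - 17\right) \left(-256 + \frac{1}{3 \cdot 1 \cdot 5 - 268}\right) = - 20 \left(-256 + \frac{1}{3 \cdot 5 - 268}\right) = - 20 \left(-256 + \frac{1}{15 - 268}\right) = - 20 \left(-256 + \frac{1}{-253}\right) = - 20 \left(-256 - \frac{1}{253}\right) = \left(-20\right) \left(- \frac{64769}{253}\right) = \frac{1295380}{253}$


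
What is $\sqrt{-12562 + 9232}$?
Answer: $3 i \sqrt{370} \approx 57.706 i$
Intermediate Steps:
$\sqrt{-12562 + 9232} = \sqrt{-3330} = 3 i \sqrt{370}$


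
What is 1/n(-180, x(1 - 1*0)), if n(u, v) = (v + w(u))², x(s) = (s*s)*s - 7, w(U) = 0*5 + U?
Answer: 1/34596 ≈ 2.8905e-5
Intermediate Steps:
w(U) = U (w(U) = 0 + U = U)
x(s) = -7 + s³ (x(s) = s²*s - 7 = s³ - 7 = -7 + s³)
n(u, v) = (u + v)² (n(u, v) = (v + u)² = (u + v)²)
1/n(-180, x(1 - 1*0)) = 1/((-180 + (-7 + (1 - 1*0)³))²) = 1/((-180 + (-7 + (1 + 0)³))²) = 1/((-180 + (-7 + 1³))²) = 1/((-180 + (-7 + 1))²) = 1/((-180 - 6)²) = 1/((-186)²) = 1/34596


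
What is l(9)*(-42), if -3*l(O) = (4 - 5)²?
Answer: 14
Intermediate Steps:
l(O) = -⅓ (l(O) = -(4 - 5)²/3 = -⅓*(-1)² = -⅓*1 = -⅓)
l(9)*(-42) = -⅓*(-42) = 14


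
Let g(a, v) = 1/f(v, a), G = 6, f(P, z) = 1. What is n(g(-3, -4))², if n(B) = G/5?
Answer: 36/25 ≈ 1.4400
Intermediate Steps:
g(a, v) = 1 (g(a, v) = 1/1 = 1)
n(B) = 6/5
n(g(-3, -4))² = (6/5)² = 36/25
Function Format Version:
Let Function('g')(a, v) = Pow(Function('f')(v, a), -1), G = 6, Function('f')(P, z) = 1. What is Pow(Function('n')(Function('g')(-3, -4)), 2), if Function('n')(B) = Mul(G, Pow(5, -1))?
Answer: Rational(36, 25) ≈ 1.4400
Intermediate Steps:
Function('g')(a, v) = 1 (Function('g')(a, v) = Pow(1, -1) = 1)
Function('n')(B) = Rational(6, 5) (Function('n')(B) = Mul(6, Pow(5, -1)) = Mul(6, Rational(1, 5)) = Rational(6, 5))
Pow(Function('n')(Function('g')(-3, -4)), 2) = Pow(Rational(6, 5), 2) = Rational(36, 25)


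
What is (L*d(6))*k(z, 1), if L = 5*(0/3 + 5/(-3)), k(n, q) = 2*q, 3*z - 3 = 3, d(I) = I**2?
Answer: -600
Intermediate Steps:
z = 2 (z = 1 + (1/3)*3 = 1 + 1 = 2)
L = -25/3 (L = 5*(0*(1/3) + 5*(-1/3)) = 5*(0 - 5/3) = 5*(-5/3) = -25/3 ≈ -8.3333)
(L*d(6))*k(z, 1) = (-25/3*6**2)*(2*1) = -25/3*36*2 = -300*2 = -600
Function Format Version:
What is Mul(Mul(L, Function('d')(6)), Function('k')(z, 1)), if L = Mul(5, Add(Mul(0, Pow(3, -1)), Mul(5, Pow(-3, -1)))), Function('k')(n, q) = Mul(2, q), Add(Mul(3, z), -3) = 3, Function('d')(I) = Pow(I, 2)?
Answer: -600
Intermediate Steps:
z = 2 (z = Add(1, Mul(Rational(1, 3), 3)) = Add(1, 1) = 2)
L = Rational(-25, 3) (L = Mul(5, Add(Mul(0, Rational(1, 3)), Mul(5, Rational(-1, 3)))) = Mul(5, Add(0, Rational(-5, 3))) = Mul(5, Rational(-5, 3)) = Rational(-25, 3) ≈ -8.3333)
Mul(Mul(L, Function('d')(6)), Function('k')(z, 1)) = Mul(Mul(Rational(-25, 3), Pow(6, 2)), Mul(2, 1)) = Mul(Mul(Rational(-25, 3), 36), 2) = Mul(-300, 2) = -600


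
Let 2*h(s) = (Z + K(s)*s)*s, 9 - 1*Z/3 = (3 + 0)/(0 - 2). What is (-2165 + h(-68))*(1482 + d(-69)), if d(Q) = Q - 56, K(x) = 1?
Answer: -1253868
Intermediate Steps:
Z = 63/2 (Z = 27 - 3*(3 + 0)/(0 - 2) = 27 - 9/(-2) = 27 - 9*(-1)/2 = 27 - 3*(-3/2) = 27 + 9/2 = 63/2 ≈ 31.500)
h(s) = s*(63/2 + s)/2 (h(s) = ((63/2 + 1*s)*s)/2 = ((63/2 + s)*s)/2 = (s*(63/2 + s))/2 = s*(63/2 + s)/2)
d(Q) = -56 + Q
(-2165 + h(-68))*(1482 + d(-69)) = (-2165 + (¼)*(-68)*(63 + 2*(-68)))*(1482 + (-56 - 69)) = (-2165 + (¼)*(-68)*(63 - 136))*(1482 - 125) = (-2165 + (¼)*(-68)*(-73))*1357 = (-2165 + 1241)*1357 = -924*1357 = -1253868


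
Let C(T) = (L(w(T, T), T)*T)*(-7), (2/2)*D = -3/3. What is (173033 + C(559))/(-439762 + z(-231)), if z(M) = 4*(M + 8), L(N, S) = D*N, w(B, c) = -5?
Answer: -76734/220327 ≈ -0.34827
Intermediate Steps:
D = -1 (D = -3/3 = -3*⅓ = -1)
L(N, S) = -N
z(M) = 32 + 4*M (z(M) = 4*(8 + M) = 32 + 4*M)
C(T) = -35*T (C(T) = ((-1*(-5))*T)*(-7) = (5*T)*(-7) = -35*T)
(173033 + C(559))/(-439762 + z(-231)) = (173033 - 35*559)/(-439762 + (32 + 4*(-231))) = (173033 - 19565)/(-439762 + (32 - 924)) = 153468/(-439762 - 892) = 153468/(-440654) = 153468*(-1/440654) = -76734/220327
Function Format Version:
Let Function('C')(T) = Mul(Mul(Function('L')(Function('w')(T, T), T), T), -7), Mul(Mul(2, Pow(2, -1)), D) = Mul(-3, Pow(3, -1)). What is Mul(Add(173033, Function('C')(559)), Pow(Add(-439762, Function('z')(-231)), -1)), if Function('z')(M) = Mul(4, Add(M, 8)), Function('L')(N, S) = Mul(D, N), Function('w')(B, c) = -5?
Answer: Rational(-76734, 220327) ≈ -0.34827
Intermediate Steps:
D = -1 (D = Mul(-3, Pow(3, -1)) = Mul(-3, Rational(1, 3)) = -1)
Function('L')(N, S) = Mul(-1, N)
Function('z')(M) = Add(32, Mul(4, M)) (Function('z')(M) = Mul(4, Add(8, M)) = Add(32, Mul(4, M)))
Function('C')(T) = Mul(-35, T) (Function('C')(T) = Mul(Mul(Mul(-1, -5), T), -7) = Mul(Mul(5, T), -7) = Mul(-35, T))
Mul(Add(173033, Function('C')(559)), Pow(Add(-439762, Function('z')(-231)), -1)) = Mul(Add(173033, Mul(-35, 559)), Pow(Add(-439762, Add(32, Mul(4, -231))), -1)) = Mul(Add(173033, -19565), Pow(Add(-439762, Add(32, -924)), -1)) = Mul(153468, Pow(Add(-439762, -892), -1)) = Mul(153468, Pow(-440654, -1)) = Mul(153468, Rational(-1, 440654)) = Rational(-76734, 220327)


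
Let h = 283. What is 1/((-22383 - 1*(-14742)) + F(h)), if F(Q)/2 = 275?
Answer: -1/7091 ≈ -0.00014102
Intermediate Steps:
F(Q) = 550 (F(Q) = 2*275 = 550)
1/((-22383 - 1*(-14742)) + F(h)) = 1/((-22383 - 1*(-14742)) + 550) = 1/((-22383 + 14742) + 550) = 1/(-7641 + 550) = 1/(-7091) = -1/7091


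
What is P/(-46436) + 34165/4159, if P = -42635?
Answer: 1763804905/193127324 ≈ 9.1329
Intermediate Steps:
P/(-46436) + 34165/4159 = -42635/(-46436) + 34165/4159 = -42635*(-1/46436) + 34165*(1/4159) = 42635/46436 + 34165/4159 = 1763804905/193127324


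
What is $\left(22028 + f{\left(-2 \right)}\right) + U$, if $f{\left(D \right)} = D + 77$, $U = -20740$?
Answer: $1363$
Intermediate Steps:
$f{\left(D \right)} = 77 + D$
$\left(22028 + f{\left(-2 \right)}\right) + U = \left(22028 + \left(77 - 2\right)\right) - 20740 = \left(22028 + 75\right) - 20740 = 22103 - 20740 = 1363$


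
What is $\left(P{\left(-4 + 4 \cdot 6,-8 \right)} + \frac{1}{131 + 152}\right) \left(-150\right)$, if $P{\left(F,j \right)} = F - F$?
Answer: $- \frac{150}{283} \approx -0.53004$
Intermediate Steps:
$P{\left(F,j \right)} = 0$
$\left(P{\left(-4 + 4 \cdot 6,-8 \right)} + \frac{1}{131 + 152}\right) \left(-150\right) = \left(0 + \frac{1}{131 + 152}\right) \left(-150\right) = \left(0 + \frac{1}{283}\right) \left(-150\right) = \frac{1}{283} \left(-150\right) = - \frac{150}{283}$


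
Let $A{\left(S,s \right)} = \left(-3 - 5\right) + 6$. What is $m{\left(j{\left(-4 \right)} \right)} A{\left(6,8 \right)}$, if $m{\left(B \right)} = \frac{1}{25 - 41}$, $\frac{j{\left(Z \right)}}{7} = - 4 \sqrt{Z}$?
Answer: $\frac{1}{8} \approx 0.125$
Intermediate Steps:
$j{\left(Z \right)} = - 28 \sqrt{Z}$ ($j{\left(Z \right)} = 7 \left(- 4 \sqrt{Z}\right) = - 28 \sqrt{Z}$)
$A{\left(S,s \right)} = -2$ ($A{\left(S,s \right)} = -8 + 6 = -2$)
$m{\left(B \right)} = - \frac{1}{16}$ ($m{\left(B \right)} = \frac{1}{-16} = - \frac{1}{16}$)
$m{\left(j{\left(-4 \right)} \right)} A{\left(6,8 \right)} = \left(- \frac{1}{16}\right) \left(-2\right) = \frac{1}{8}$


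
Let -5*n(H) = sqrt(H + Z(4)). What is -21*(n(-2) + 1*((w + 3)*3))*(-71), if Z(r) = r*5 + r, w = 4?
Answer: 31311 - 1491*sqrt(22)/5 ≈ 29912.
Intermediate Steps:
Z(r) = 6*r (Z(r) = 5*r + r = 6*r)
n(H) = -sqrt(24 + H)/5 (n(H) = -sqrt(H + 6*4)/5 = -sqrt(H + 24)/5 = -sqrt(24 + H)/5)
-21*(n(-2) + 1*((w + 3)*3))*(-71) = -21*(-sqrt(24 - 2)/5 + 1*((4 + 3)*3))*(-71) = -21*(-sqrt(22)/5 + 1*(7*3))*(-71) = -21*(-sqrt(22)/5 + 1*21)*(-71) = -21*(-sqrt(22)/5 + 21)*(-71) = -21*(21 - sqrt(22)/5)*(-71) = (-441 + 21*sqrt(22)/5)*(-71) = 31311 - 1491*sqrt(22)/5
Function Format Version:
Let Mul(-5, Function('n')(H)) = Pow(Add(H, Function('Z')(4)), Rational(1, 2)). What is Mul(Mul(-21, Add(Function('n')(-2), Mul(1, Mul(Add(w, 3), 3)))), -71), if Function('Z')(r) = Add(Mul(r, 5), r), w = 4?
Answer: Add(31311, Mul(Rational(-1491, 5), Pow(22, Rational(1, 2)))) ≈ 29912.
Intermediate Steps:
Function('Z')(r) = Mul(6, r) (Function('Z')(r) = Add(Mul(5, r), r) = Mul(6, r))
Function('n')(H) = Mul(Rational(-1, 5), Pow(Add(24, H), Rational(1, 2))) (Function('n')(H) = Mul(Rational(-1, 5), Pow(Add(H, Mul(6, 4)), Rational(1, 2))) = Mul(Rational(-1, 5), Pow(Add(H, 24), Rational(1, 2))) = Mul(Rational(-1, 5), Pow(Add(24, H), Rational(1, 2))))
Mul(Mul(-21, Add(Function('n')(-2), Mul(1, Mul(Add(w, 3), 3)))), -71) = Mul(Mul(-21, Add(Mul(Rational(-1, 5), Pow(Add(24, -2), Rational(1, 2))), Mul(1, Mul(Add(4, 3), 3)))), -71) = Mul(Mul(-21, Add(Mul(Rational(-1, 5), Pow(22, Rational(1, 2))), Mul(1, Mul(7, 3)))), -71) = Mul(Mul(-21, Add(Mul(Rational(-1, 5), Pow(22, Rational(1, 2))), Mul(1, 21))), -71) = Mul(Mul(-21, Add(Mul(Rational(-1, 5), Pow(22, Rational(1, 2))), 21)), -71) = Mul(Mul(-21, Add(21, Mul(Rational(-1, 5), Pow(22, Rational(1, 2))))), -71) = Mul(Add(-441, Mul(Rational(21, 5), Pow(22, Rational(1, 2)))), -71) = Add(31311, Mul(Rational(-1491, 5), Pow(22, Rational(1, 2))))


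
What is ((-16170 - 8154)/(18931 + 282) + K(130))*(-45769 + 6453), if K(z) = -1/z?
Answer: 62538644114/1248845 ≈ 50077.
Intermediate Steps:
((-16170 - 8154)/(18931 + 282) + K(130))*(-45769 + 6453) = ((-16170 - 8154)/(18931 + 282) - 1/130)*(-45769 + 6453) = (-24324/19213 - 1*1/130)*(-39316) = (-24324*1/19213 - 1/130)*(-39316) = (-24324/19213 - 1/130)*(-39316) = -3181333/2497690*(-39316) = 62538644114/1248845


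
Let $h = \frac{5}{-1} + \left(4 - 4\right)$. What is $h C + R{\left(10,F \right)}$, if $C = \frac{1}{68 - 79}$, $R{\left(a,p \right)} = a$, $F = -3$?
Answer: $\frac{115}{11} \approx 10.455$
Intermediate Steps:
$h = -5$ ($h = 5 \left(-1\right) + \left(4 - 4\right) = -5 + 0 = -5$)
$C = - \frac{1}{11}$ ($C = \frac{1}{-11} = - \frac{1}{11} \approx -0.090909$)
$h C + R{\left(10,F \right)} = \left(-5\right) \left(- \frac{1}{11}\right) + 10 = \frac{5}{11} + 10 = \frac{115}{11}$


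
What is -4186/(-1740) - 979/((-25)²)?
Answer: 91279/108750 ≈ 0.83935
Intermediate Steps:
-4186/(-1740) - 979/((-25)²) = -4186*(-1/1740) - 979/625 = 2093/870 - 979*1/625 = 2093/870 - 979/625 = 91279/108750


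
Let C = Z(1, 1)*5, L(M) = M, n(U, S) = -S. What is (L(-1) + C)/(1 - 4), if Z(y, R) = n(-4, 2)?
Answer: 11/3 ≈ 3.6667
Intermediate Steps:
Z(y, R) = -2 (Z(y, R) = -1*2 = -2)
C = -10 (C = -2*5 = -10)
(L(-1) + C)/(1 - 4) = (-1 - 10)/(1 - 4) = -11/(-3) = -1/3*(-11) = 11/3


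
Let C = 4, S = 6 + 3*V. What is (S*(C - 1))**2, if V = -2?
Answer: 0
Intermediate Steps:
S = 0 (S = 6 + 3*(-2) = 6 - 6 = 0)
(S*(C - 1))**2 = (0*(4 - 1))**2 = (0*3)**2 = 0**2 = 0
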